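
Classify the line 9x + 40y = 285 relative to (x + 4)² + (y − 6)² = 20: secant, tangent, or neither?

secant

d² = (9·(−4) + 40·6 − (285))²/1681 = 6561/1681; r² = 20.
Since d² < r², the line cuts the circle twice.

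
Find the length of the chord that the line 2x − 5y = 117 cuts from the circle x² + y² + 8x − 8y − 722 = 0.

2√29

Express y = (−117 + 2x)/5 and substitute into the circle:
29x² − 348x + 319 = 0  ⟹  x² − 12x + 11 = 0
x = 11 or x = 1, giving (11, −19) and (1, −23).
Chord length = distance between (11, −19) and (1, −23) = √116 = 2√29.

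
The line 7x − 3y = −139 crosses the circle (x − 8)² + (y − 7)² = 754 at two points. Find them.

From the line, y = (139 + 7x)/3. Substituting:
58x² + 1508x + 7714 = 0  ⟹  x² + 26x + 133 = 0
x = −7 or x = −19, giving (−7, 30) and (−19, 2).

(−19, 2) and (−7, 30)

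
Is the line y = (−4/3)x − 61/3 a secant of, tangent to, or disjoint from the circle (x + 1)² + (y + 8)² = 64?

Substituting the line into the circle gives 25x² + 314x + 802 = 0.
Discriminant = (314)² − 4·25·(802) = 18396 > 0.
Two real roots: the line is a secant.

secant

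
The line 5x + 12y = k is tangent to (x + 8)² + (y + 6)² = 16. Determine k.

k = −164 or k = −60

For a tangent, require d(centre, line) = r = 4.
|5·(−8) + 12·(−6) − k| / √169 = 4
|k − (−112)| = 4·13, so k = −60 or k = −164.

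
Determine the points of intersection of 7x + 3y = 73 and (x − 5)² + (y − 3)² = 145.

(4, 15) and (13, −6)

Substitute y = (73 − 7x)/3:
58x² − 986x + 3016 = 0  ⟹  x² − 17x + 52 = 0
x = 13 or x = 4, giving (13, −6) and (4, 15).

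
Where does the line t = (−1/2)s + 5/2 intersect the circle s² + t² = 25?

From the line, t = (5 − s)/2. Substituting:
5s² − 10s − 75 = 0  ⟹  s² − 2s − 15 = 0
s = 5 or s = −3, giving (5, 0) and (−3, 4).

(−3, 4) and (5, 0)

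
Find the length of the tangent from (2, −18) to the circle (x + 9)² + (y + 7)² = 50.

The centre is (−9, −7) and r = 5√2. The square of the distance from P to the centre is 121 + 121 = 242.
The tangent meets the radius at right angles, so tangent² = |PO|² − r² = 242 − 50 = 192.

8√3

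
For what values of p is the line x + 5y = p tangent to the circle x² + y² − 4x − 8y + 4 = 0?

For a tangent, require d(centre, line) = r = 4.
|1·2 + 5·4 − p| / √26 = 4
|p − (22)| = 4√26.

p = 22 ± 4√26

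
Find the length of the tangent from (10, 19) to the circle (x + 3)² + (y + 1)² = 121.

8√7

The centre is (−3, −1) and r = 11. The square of the distance from P to the centre is 169 + 400 = 569.
Power of the point: PT² = |PO|² − r² = 448, so PT = 8√7.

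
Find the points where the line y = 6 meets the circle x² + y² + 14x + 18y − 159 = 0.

(−15, 6) and (1, 6)

From the line, y = 6. Substituting:
x² + 14x − 15 = 0
x = 1 or x = −15, giving (1, 6) and (−15, 6).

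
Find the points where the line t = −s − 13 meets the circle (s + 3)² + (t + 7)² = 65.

(−10, −3) and (1, −14)

Express t = −s − 13 and substitute into the circle:
2s² + 18s − 20 = 0  ⟹  s² + 9s − 10 = 0
s = 1 or s = −10, giving (1, −14) and (−10, −3).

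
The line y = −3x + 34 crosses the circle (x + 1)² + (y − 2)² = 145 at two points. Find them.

Express y = −3x + 34 and substitute into the circle:
10x² − 190x + 880 = 0  ⟹  x² − 19x + 88 = 0
x = 11 or x = 8, giving (11, 1) and (8, 10).

(8, 10) and (11, 1)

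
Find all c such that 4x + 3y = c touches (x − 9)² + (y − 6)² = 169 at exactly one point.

c = −11 or c = 119

Tangency holds when the distance from the centre (9, 6) to the line equals the radius 13:
|4·9 + 3·6 − c| / √25 = 13
|c − (54)| = 13·5, so c = 119 or c = −11.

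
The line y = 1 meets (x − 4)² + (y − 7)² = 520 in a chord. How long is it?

44

Substitute y = 1:
x² − 8x − 468 = 0
x = 26 or x = −18, giving (26, 1) and (−18, 1).
|(26, 1) − (−18, 1)| = √((44)² + (0)²) = 44.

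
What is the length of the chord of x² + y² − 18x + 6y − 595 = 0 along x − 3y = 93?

Substitute y = (−93 + x)/3:
10x² − 330x + 1620 = 0  ⟹  x² − 33x + 162 = 0
x = 27 or x = 6, giving (27, −22) and (6, −29).
|(27, −22) − (6, −29)| = √((21)² + (7)²) = 7√10.

7√10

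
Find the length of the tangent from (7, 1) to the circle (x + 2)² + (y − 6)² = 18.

2√22

With centre O = (−2, 6), |OP|² = 106 and r² = 18.
Power of the point: PT² = |PO|² − r² = 88, so PT = 2√22.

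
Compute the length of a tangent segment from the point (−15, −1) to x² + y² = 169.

With centre O = (0, 0), |OP|² = 226 and r² = 169.
Power of the point: PT² = |PO|² − r² = 57, so PT = √57.

√57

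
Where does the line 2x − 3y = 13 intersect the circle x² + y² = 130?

Express y = (−13 + 2x)/3 and substitute into the circle:
13x² − 52x − 1001 = 0  ⟹  x² − 4x − 77 = 0
x = 11 or x = −7, giving (11, 3) and (−7, −9).

(−7, −9) and (11, 3)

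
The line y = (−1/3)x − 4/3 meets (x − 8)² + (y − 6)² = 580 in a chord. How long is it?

The distance from (8, 6) to the line is 30/√10, and r² = 580.
Half the chord is √(r² − d²) = √(490), so the full chord is 14√10.

14√10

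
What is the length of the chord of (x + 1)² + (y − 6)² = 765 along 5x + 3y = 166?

3√34

Centre (−1, 6), r² = 765. Perpendicular distance d from centre to line = |−153| / √34 = 153/√34.
Half the chord is √(r² − d²) = √(153/2), so the full chord is 3√34.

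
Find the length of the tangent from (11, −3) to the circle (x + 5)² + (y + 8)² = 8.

The centre is (−5, −8) and r = 2√2. The square of the distance from P to the centre is 256 + 25 = 281.
By the tangent–radius right angle, tangent length = √(|PO|² − r²) = √273.

√273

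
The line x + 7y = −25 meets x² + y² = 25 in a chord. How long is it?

5√2

From the line, y = (−25 − x)/7. Substituting:
50x² + 50x − 600 = 0  ⟹  x² + x − 12 = 0
x = 3 or x = −4, giving (3, −4) and (−4, −3).
Chord length = distance between (3, −4) and (−4, −3) = √50 = 5√2.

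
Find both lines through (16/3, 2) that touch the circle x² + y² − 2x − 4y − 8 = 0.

Let a tangent through (16/3, 2) have slope m. Its distance from (1, 2) must equal √13:
[m·(−13/3) − (0)]² = 13(m² + 1)
4m² − 9 = 0, so m = −3/2 or m = 3/2.
With m = −3/2: 3x + 2y = 20. With m = 3/2: 3x − 2y = 12.

3x + 2y = 20 and 3x − 2y = 12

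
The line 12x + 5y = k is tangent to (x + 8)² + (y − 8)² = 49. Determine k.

k = −147 or k = 35

The line touches the circle iff its distance from (−8, 8) is 7:
|12·(−8) + 5·8 − k| / √169 = 7
|k − (−56)| = 7·13, so k = 35 or k = −147.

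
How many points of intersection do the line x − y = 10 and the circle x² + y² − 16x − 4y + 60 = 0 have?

1

d² = (1·8 − 1·2 − (10))²/2 = 8; r² = 8.
Since d² = r², the line is tangent.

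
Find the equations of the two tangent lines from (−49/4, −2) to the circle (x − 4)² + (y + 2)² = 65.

Let a tangent through (−49/4, −2) have slope m. Its distance from (4, −2) must equal √65:
(65/4m − (0))² = 65(m² + 1)
49m² − 16 = 0, so m = −4/7 or m = 4/7.
Through (−49/4, −2) these give 4x + 7y = −63 and 4x − 7y = −35.

4x + 7y = −63 and 4x − 7y = −35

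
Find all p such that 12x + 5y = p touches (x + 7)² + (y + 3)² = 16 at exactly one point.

p = −151 or p = −47

Tangency holds when the distance from the centre (−7, −3) to the line equals the radius 4:
|12·(−7) + 5·(−3) − p| / √169 = 4
|p − (−99)| = 4·13, so p = −47 or p = −151.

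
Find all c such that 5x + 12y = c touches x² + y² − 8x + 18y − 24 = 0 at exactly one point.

c = −231 or c = 55

For a tangent, require d(centre, line) = r = 11.
|5·4 + 12·(−9) − c| / √169 = 11
|c − (−88)| = 11·13, so c = 55 or c = −231.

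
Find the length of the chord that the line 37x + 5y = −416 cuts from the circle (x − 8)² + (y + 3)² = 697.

Express y = (−416 − 37x)/5 and substitute into the circle:
1394x² + 29274x + 144976 = 0  ⟹  x² + 21x + 104 = 0
x = −8 or x = −13, giving (−8, −24) and (−13, 13).
|(−8, −24) − (−13, 13)| = √((5)² + (−37)²) = √1394.

√1394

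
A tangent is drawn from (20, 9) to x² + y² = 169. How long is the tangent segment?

2√78

With centre O = (0, 0), |OP|² = 481 and r² = 169.
By the tangent–radius right angle, tangent length = √(|PO|² − r²) = √312 = 2√78.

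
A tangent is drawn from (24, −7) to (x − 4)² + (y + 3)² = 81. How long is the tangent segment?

The centre is (4, −3) and r = 9. The square of the distance from P to the centre is 400 + 16 = 416.
Power of the point: PT² = |PO|² − r² = 335, so PT = √335.

√335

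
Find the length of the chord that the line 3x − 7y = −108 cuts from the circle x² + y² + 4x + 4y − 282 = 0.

2√58

The distance from (−2, −2) to the line is 116/√58, and r² = 290.
Chord = 2√(r² − d²) = 2·√(58) = 2√58.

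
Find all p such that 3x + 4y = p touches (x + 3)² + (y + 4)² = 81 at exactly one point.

Tangency holds when the distance from the centre (−3, −4) to the line equals the radius 9:
|3·(−3) + 4·(−4) − p| / √25 = 9
|p − (−25)| = 9·5, so p = 20 or p = −70.

p = −70 or p = 20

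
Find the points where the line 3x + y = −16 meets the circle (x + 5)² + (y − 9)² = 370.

(−14, 26) and (−2, −10)

Substitute y = −3x − 16:
10x² + 160x + 280 = 0  ⟹  x² + 16x + 28 = 0
x = −2 or x = −14, giving (−2, −10) and (−14, 26).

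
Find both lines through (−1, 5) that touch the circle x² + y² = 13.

A line y − (5) = m(x − (−1)) is tangent when its distance from (0, 0) is √13:
(1m − (−5))² = 13(m² + 1)
6m² − 5m − 6 = 0, so m = −2/3 or m = 3/2.
With m = −2/3: 2x + 3y = 13. With m = 3/2: 3x − 2y = −13.

2x + 3y = 13 and 3x − 2y = −13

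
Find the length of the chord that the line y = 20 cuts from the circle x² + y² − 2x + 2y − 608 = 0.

26

Substitute y = 20:
x² − 2x − 168 = 0
x = 14 or x = −12, giving (14, 20) and (−12, 20).
|(14, 20) − (−12, 20)| = √((26)² + (0)²) = 26.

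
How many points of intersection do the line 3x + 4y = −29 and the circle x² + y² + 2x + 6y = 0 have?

2

d² = (3·(−1) + 4·(−3) − (−29))²/25 = 196/25; r² = 10.
Since d² < r², the line cuts the circle twice.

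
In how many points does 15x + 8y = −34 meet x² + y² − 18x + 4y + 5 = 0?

0

Substituting the line into the circle gives 289x² − 612x + 388 = 0.
Δ = 374544 − 448528 = −73984.
No real roots: the line does not meet the circle.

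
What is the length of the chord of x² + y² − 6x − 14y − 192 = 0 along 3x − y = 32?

8√10

Centre (3, 7), r² = 250. Perpendicular distance d from centre to line = |−30| / √10 = 30/√10.
Chord = 2√(r² − d²) = 2·√(160) = 8√10.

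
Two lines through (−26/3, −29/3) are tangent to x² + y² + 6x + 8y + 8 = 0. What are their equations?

Write the tangent as mx − y + (−29/3 − m·(−26/3)) = 0 and set its distance from the centre to √17:
(17/3m − (17/3))² = 17(m² + 1)
4m² − 17m + 4 = 0, so m = 4 or m = 1/4.
With m = 4: 4x − y = −25. With m = 1/4: x − 4y = 30.

4x − y = −25 and x − 4y = 30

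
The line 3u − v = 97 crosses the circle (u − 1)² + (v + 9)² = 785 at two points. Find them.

From the line, v = 3u − 97. Substituting:
10u² − 530u + 6960 = 0  ⟹  u² − 53u + 696 = 0
u = 29 or u = 24, giving (29, −10) and (24, −25).

(24, −25) and (29, −10)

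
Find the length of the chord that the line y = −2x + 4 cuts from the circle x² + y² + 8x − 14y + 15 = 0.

Express y = −2x + 4 and substitute into the circle:
5x² + 20x − 25 = 0  ⟹  x² + 4x − 5 = 0
x = 1 or x = −5, giving (1, 2) and (−5, 14).
|(1, 2) − (−5, 14)| = √((6)² + (−12)²) = 6√5.

6√5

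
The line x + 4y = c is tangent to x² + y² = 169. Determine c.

The line touches the circle iff its distance from (0, 0) is 13:
|1·0 + 4·0 − c| / √17 = 13
|c| = 13√17.

c = ±13√17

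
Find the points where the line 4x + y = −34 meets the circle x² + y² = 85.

Express y = −4x − 34 and substitute into the circle:
17x² + 272x + 1071 = 0  ⟹  x² + 16x + 63 = 0
x = −7 or x = −9, giving (−7, −6) and (−9, 2).

(−9, 2) and (−7, −6)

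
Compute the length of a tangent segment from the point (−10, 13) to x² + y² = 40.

√229

The centre is (0, 0) and r = 2√10. The square of the distance from P to the centre is 100 + 169 = 269.
Power of the point: PT² = |PO|² − r² = 229, so PT = √229.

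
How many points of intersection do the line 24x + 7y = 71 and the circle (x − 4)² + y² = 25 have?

2

Substituting the line into the circle gives 625x² − 3800x + 4600 = 0.
Δ = 14440000 − 11500000 = 2940000.
Two real roots: the line is a secant.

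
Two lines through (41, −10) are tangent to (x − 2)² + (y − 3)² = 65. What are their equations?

4x + 7y = 94 and x + 8y = −39

Let a tangent through (41, −10) have slope m. Its distance from (2, 3) must equal √65:
[m·(−39) − (13)]² = 65(m² + 1)
56m² + 39m + 4 = 0, so m = −4/7 or m = −1/8.
With m = −4/7: 4x + 7y = 94. With m = −1/8: x + 8y = −39.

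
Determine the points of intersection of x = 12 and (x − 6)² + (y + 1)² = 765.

(12, −28) and (12, 26)

The line gives x = 12. Substituting into the circle:
y² + 2y − 728 = 0
y = 26 or y = −28, giving (12, 26) and (12, −28).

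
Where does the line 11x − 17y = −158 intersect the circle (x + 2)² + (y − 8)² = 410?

(−19, −3) and (15, 19)

Express y = (158 + 11x)/17 and substitute into the circle:
410x² + 1640x − 116850 = 0  ⟹  x² + 4x − 285 = 0
x = 15 or x = −19, giving (15, 19) and (−19, −3).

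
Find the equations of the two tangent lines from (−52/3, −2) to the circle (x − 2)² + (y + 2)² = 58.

3x − 7y = −38 and 3x + 7y = −66

Let a tangent through (−52/3, −2) have slope m. Its distance from (2, −2) must equal √58:
(58/3m − (0))² = 58(m² + 1)
49m² − 9 = 0, so m = 3/7 or m = −3/7.
With m = 3/7: 3x − 7y = −38. With m = −3/7: 3x + 7y = −66.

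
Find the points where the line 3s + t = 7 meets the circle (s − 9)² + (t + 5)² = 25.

Substitute t = −3s + 7:
10s² − 90s + 200 = 0  ⟹  s² − 9s + 20 = 0
s = 5 or s = 4, giving (5, −8) and (4, −5).

(4, −5) and (5, −8)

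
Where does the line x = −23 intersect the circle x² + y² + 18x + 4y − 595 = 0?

The line gives x = −23. Substituting into the circle:
y² + 4y − 480 = 0
y = 20 or y = −24, giving (−23, 20) and (−23, −24).

(−23, −24) and (−23, 20)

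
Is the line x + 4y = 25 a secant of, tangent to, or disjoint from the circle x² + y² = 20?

Centre (0, 0), r² = 20. Distance² from centre to line = (−25)²/17 = 625/17.
Since d² > r², the line lies outside the circle.

disjoint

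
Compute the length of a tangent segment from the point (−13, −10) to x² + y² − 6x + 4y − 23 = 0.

2√71

The centre is (3, −2) and r = 6. The square of the distance from P to the centre is 256 + 64 = 320.
By the tangent–radius right angle, tangent length = √(|PO|² − r²) = √284 = 2√71.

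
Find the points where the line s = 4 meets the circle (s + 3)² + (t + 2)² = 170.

The line gives s = 4. Substituting into the circle:
t² + 4t − 117 = 0
t = 9 or t = −13, giving (4, 9) and (4, −13).

(4, −13) and (4, 9)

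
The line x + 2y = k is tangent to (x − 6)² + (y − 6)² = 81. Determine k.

For a tangent, require d(centre, line) = r = 9.
|1·6 + 2·6 − k| / √5 = 9
|k − (18)| = 9√5.

k = 18 ± 9√5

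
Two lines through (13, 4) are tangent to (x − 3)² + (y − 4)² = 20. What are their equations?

Let a tangent through (13, 4) have slope m. Its distance from (3, 4) must equal 2√5:
[m·(−10) − (0)]² = 20(m² + 1)
4m² − 1 = 0, so m = 1/2 or m = −1/2.
With m = 1/2: x − 2y = 5. With m = −1/2: x + 2y = 21.

x − 2y = 5 and x + 2y = 21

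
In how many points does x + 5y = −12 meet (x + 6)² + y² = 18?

2

d² = (1·(−6) + 5·0 − (−12))²/26 = 18/13; r² = 18.
Since d² < r², the line cuts the circle twice.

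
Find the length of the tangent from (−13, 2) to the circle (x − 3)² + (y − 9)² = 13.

With centre O = (3, 9), |OP|² = 305 and r² = 13.
By the tangent–radius right angle, tangent length = √(|PO|² − r²) = √292 = 2√73.

2√73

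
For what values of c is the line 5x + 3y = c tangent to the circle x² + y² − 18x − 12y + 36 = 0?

c = 63 ± 9√34

For a tangent, require d(centre, line) = r = 9.
|5·9 + 3·6 − c| / √34 = 9
|c − (63)| = 9√34.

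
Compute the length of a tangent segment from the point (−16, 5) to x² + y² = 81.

10√2

Centre (0, 0), r² = 81. |PO|² = (−16)² + (5)² = 281.
By the tangent–radius right angle, tangent length = √(|PO|² − r²) = √200 = 10√2.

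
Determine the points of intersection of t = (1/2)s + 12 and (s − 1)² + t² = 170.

(−10, 7) and (2, 13)

Express t = (24 + s)/2 and substitute into the circle:
5s² + 40s − 100 = 0  ⟹  s² + 8s − 20 = 0
s = 2 or s = −10, giving (2, 13) and (−10, 7).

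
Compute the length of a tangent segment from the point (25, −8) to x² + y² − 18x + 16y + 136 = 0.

With centre O = (9, −8), |OP|² = 256 and r² = 9.
The tangent meets the radius at right angles, so tangent² = |PO|² − r² = 256 − 9 = 247.

√247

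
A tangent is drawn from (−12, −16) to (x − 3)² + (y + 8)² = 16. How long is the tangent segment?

The centre is (3, −8) and r = 4. The square of the distance from P to the centre is 225 + 64 = 289.
Power of the point: PT² = |PO|² − r² = 273, so PT = √273.

√273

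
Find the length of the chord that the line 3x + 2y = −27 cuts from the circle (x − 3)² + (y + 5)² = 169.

Centre (3, −5), r² = 169. Perpendicular distance d from centre to line = |26| / √13 = 26/√13.
Chord = 2√(r² − d²) = 2·√(117) = 6√13.

6√13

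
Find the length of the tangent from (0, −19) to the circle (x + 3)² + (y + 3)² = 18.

√247

The centre is (−3, −3) and r = 3√2. The square of the distance from P to the centre is 9 + 256 = 265.
By the tangent–radius right angle, tangent length = √(|PO|² − r²) = √247.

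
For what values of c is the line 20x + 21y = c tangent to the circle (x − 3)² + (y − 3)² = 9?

c = 36 or c = 210

The line touches the circle iff its distance from (3, 3) is 3:
|20·3 + 21·3 − c| / √841 = 3
|c − (123)| = 3·29, so c = 210 or c = 36.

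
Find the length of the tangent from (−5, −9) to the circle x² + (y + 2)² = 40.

√34

With centre O = (0, −2), |OP|² = 74 and r² = 40.
By the tangent–radius right angle, tangent length = √(|PO|² − r²) = √34.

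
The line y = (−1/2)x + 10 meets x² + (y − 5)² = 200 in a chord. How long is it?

Centre (0, 5), r² = 200. Perpendicular distance d from centre to line = |−10| / √5 = 10/√5.
Half the chord is √(r² − d²) = √(180), so the full chord is 12√5.

12√5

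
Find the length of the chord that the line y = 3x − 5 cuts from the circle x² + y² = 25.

Substitute y = 3x − 5:
10x² − 30x = 0  ⟹  x² − 3x = 0
x = 3 or x = 0, giving (3, 4) and (0, −5).
|(3, 4) − (0, −5)| = √((3)² + (9)²) = 3√10.

3√10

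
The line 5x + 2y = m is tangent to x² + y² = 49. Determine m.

m = ±7√29

Tangency holds when the distance from the centre (0, 0) to the line equals the radius 7:
|5·0 + 2·0 − m| / √29 = 7
|m| = 7√29.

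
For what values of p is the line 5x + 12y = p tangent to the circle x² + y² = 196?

p = −182 or p = 182

Tangency holds when the distance from the centre (0, 0) to the line equals the radius 14:
|5·0 + 12·0 − p| / √169 = 14
|p| = 14·13, so p = 182 or p = −182.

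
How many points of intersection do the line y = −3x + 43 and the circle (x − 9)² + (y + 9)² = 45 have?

0

Centre (9, −9), r² = 45. Distance² from centre to line = (−25)²/10 = 125/2.
Since d² > r², the line lies outside the circle.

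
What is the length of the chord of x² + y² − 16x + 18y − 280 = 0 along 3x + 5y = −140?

√34

Express y = (−140 − 3x)/5 and substitute into the circle:
34x² + 170x = 0  ⟹  x² + 5x = 0
x = 0 or x = −5, giving (0, −28) and (−5, −25).
|(0, −28) − (−5, −25)| = √((5)² + (−3)²) = √34.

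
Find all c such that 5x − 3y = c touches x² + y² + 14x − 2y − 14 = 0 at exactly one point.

c = −38 ± 8√34

For a tangent, require d(centre, line) = r = 8.
|5·(−7) − 3·1 − c| / √34 = 8
|c − (−38)| = 8√34.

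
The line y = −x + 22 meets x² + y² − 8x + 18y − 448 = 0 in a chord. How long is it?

Centre (4, −9), r² = 545. Perpendicular distance d from centre to line = |−27| / √2 = 27/√2.
Chord = 2√(r² − d²) = 2·√(361/2) = 19√2.

19√2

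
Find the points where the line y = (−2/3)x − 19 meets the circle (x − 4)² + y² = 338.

(−9, −13) and (−3, −17)

Express y = (−57 − 2x)/3 and substitute into the circle:
13x² + 156x + 351 = 0  ⟹  x² + 12x + 27 = 0
x = −3 or x = −9, giving (−3, −17) and (−9, −13).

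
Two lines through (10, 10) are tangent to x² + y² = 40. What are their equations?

Let a tangent through (10, 10) have slope m. Its distance from (0, 0) must equal 2√10:
[m·(−10) − (−10)]² = 40(m² + 1)
3m² − 10m + 3 = 0, so m = 1/3 or m = 3.
Through (10, 10) these give x − 3y = −20 and 3x − y = 20.

x − 3y = −20 and 3x − y = 20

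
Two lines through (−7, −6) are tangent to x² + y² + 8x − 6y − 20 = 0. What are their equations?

Write the tangent as mx − y + (−6 − m·(−7)) = 0 and set its distance from the centre to 3√5:
[m·(3) − (9)]² = 45(m² + 1)
2m² + 3m − 2 = 0, so m = 1/2 or m = −2.
Through (−7, −6) these give x − 2y = 5 and 2x + y = −20.

x − 2y = 5 and 2x + y = −20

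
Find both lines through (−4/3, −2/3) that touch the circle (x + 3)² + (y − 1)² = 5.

A line y − (−2/3) = m(x − (−4/3)) is tangent when its distance from (−3, 1) is √5:
(−5/3m − (5/3))² = 5(m² + 1)
2m² − 5m + 2 = 0, so m = 2 or m = 1/2.
Through (−4/3, −2/3) these give 2x − y = −2 and x − 2y = 0.

2x − y = −2 and x − 2y = 0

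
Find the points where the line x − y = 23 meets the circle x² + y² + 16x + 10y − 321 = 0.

(−1, −24) and (11, −12)

Substitute y = x − 23:
2x² − 20x − 22 = 0  ⟹  x² − 10x − 11 = 0
x = 11 or x = −1, giving (11, −12) and (−1, −24).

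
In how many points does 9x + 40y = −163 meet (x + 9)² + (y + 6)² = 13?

Substituting the line into the circle gives 1681x² + 27414x + 114729 = 0.
Δ = 751527396 − 771437796 = −19910400.
No real roots: the line does not meet the circle.

0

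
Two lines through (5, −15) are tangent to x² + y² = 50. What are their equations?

Write the tangent as mx − y + (−15 − m·(5)) = 0 and set its distance from the centre to 5√2:
(−5m − (15))² = 50(m² + 1)
m² − 6m − 7 = 0, so m = 7 or m = −1.
With m = 7: 7x − y = 50. With m = −1: x + y = −10.

7x − y = 50 and x + y = −10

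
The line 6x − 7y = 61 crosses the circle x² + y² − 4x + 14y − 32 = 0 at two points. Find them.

(−5, −13) and (9, −1)

Substitute y = (−61 + 6x)/7:
85x² − 340x − 3825 = 0  ⟹  x² − 4x − 45 = 0
x = 9 or x = −5, giving (9, −1) and (−5, −13).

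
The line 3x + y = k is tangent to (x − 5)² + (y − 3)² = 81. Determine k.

k = 18 ± 9√10

Tangency holds when the distance from the centre (5, 3) to the line equals the radius 9:
|3·5 + 1·3 − k| / √10 = 9
|k − (18)| = 9√10.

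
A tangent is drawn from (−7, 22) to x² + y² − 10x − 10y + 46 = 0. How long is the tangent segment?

√429

With centre O = (5, 5), |OP|² = 433 and r² = 4.
The tangent meets the radius at right angles, so tangent² = |PO|² − r² = 433 − 4 = 429.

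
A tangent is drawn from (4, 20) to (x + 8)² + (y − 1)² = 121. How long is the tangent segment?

The centre is (−8, 1) and r = 11. The square of the distance from P to the centre is 144 + 361 = 505.
By the tangent–radius right angle, tangent length = √(|PO|² − r²) = √384 = 8√6.

8√6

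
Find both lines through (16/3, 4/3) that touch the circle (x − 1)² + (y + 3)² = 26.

A line y − (4/3) = m(x − (16/3)) is tangent when its distance from (1, −3) is √26:
(−13/3m − (−13/3))² = 26(m² + 1)
5m² + 26m + 5 = 0, so m = −1/5 or m = −5.
Through (16/3, 4/3) these give x + 5y = 12 and 5x + y = 28.

x + 5y = 12 and 5x + y = 28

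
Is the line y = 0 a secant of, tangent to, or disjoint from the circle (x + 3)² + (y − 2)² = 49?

Substituting the line into the circle gives x² + 6x − 36 = 0.
Discriminant = (6)² − 4·1·(−36) = 180 > 0.
Two real roots: the line is a secant.

secant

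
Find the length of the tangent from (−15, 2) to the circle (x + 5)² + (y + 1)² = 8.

Centre (−5, −1), r² = 8. |PO|² = (−10)² + (3)² = 109.
By the tangent–radius right angle, tangent length = √(|PO|² − r²) = √101.

√101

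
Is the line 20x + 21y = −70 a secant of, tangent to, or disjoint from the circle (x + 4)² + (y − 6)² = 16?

Centre (−4, 6), r² = 16. Distance² from centre to line = (116)²/841 = 16.
Since d² = r², the line is tangent.

tangent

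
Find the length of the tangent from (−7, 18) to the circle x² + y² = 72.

√301

With centre O = (0, 0), |OP|² = 373 and r² = 72.
By the tangent–radius right angle, tangent length = √(|PO|² − r²) = √301.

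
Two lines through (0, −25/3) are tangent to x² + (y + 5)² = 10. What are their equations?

x − 3y = 25 and x + 3y = −25

A line y − (−25/3) = m(x − (0)) is tangent when its distance from (0, −5) is √10:
[m·(0) − (10/3)]² = 10(m² + 1)
9m² − 1 = 0, so m = 1/3 or m = −1/3.
Through (0, −25/3) these give x − 3y = 25 and x + 3y = −25.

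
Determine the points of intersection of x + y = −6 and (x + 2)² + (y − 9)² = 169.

Express y = −x − 6 and substitute into the circle:
2x² + 34x + 60 = 0  ⟹  x² + 17x + 30 = 0
x = −2 or x = −15, giving (−2, −4) and (−15, 9).

(−15, 9) and (−2, −4)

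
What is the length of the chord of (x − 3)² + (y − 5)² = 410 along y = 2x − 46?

2√5

Centre (3, 5), r² = 410. Perpendicular distance d from centre to line = |−45| / √5 = 45/√5.
Half the chord is √(r² − d²) = √(5), so the full chord is 2√5.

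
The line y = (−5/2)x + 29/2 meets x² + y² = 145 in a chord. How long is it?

The distance from (0, 0) to the line is 29/√29, and r² = 145.
Chord = 2√(r² − d²) = 2·√(116) = 4√29.

4√29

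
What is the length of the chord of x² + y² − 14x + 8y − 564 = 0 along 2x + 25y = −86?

2√629

The distance from (7, −4) to the line is 0/√629, and r² = 629.
Chord = 2√(r² − d²) = 2·√(629) = 2√629.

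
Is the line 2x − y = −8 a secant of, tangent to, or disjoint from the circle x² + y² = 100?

Substituting the line into the circle gives 5x² + 32x − 36 = 0.
Discriminant = (32)² − 4·5·(−36) = 1744 > 0.
Two real roots: the line is a secant.

secant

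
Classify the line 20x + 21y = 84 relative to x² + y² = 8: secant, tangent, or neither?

neither

Centre (0, 0), r² = 8. Distance² from centre to line = (−84)²/841 = 7056/841.
Since d² > r², the line lies outside the circle.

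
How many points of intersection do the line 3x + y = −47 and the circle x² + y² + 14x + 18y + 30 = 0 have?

2

Substituting the line into the circle gives 10x² + 242x + 1393 = 0.
Δ = 58564 − 55720 = 2844.
Two real roots: the line is a secant.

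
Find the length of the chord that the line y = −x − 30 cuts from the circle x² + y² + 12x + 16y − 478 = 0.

From the line, y = −x − 30. Substituting:
2x² + 56x − 58 = 0  ⟹  x² + 28x − 29 = 0
x = 1 or x = −29, giving (1, −31) and (−29, −1).
Chord length = distance between (1, −31) and (−29, −1) = √1800 = 30√2.

30√2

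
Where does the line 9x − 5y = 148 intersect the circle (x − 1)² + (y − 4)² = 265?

(12, −8) and (17, 1)

Express y = (−148 + 9x)/5 and substitute into the circle:
106x² − 3074x + 21624 = 0  ⟹  x² − 29x + 204 = 0
x = 17 or x = 12, giving (17, 1) and (12, −8).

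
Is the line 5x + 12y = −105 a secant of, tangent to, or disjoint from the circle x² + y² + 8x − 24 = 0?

disjoint

Substituting the line into the circle gives 169x² + 2202x + 7569 = 0.
Δ = 4848804 − 5116644 = −267840.
No real roots: the line does not meet the circle.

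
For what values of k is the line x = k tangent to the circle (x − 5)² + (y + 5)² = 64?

k = −3 or k = 13

Tangency holds when the distance from the centre (5, −5) to the line equals the radius 8:
|1·5 + 0·(−5) − k| / √1 = 8
|k − (5)| = 8, so k = 13 or k = −3.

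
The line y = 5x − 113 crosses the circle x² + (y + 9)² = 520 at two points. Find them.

From the line, y = 5x − 113. Substituting:
26x² − 1040x + 10296 = 0  ⟹  x² − 40x + 396 = 0
x = 22 or x = 18, giving (22, −3) and (18, −23).

(18, −23) and (22, −3)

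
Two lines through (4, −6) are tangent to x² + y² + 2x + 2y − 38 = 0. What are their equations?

A line y − (−6) = m(x − (4)) is tangent when its distance from (−1, −1) is 2√10:
(−5m − (5))² = 40(m² + 1)
3m² − 10m + 3 = 0, so m = 1/3 or m = 3.
Through (4, −6) these give x − 3y = 22 and 3x − y = 18.

x − 3y = 22 and 3x − y = 18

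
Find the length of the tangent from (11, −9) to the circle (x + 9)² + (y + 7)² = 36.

With centre O = (−9, −7), |OP|² = 404 and r² = 36.
Power of the point: PT² = |PO|² − r² = 368, so PT = 4√23.

4√23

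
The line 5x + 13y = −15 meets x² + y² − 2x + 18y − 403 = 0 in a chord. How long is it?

Centre (1, −9), r² = 485. Perpendicular distance d from centre to line = |−97| / √194 = 97/√194.
Chord = 2√(r² − d²) = 2·√(873/2) = 3√194.

3√194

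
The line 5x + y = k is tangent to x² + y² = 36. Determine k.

For a tangent, require d(centre, line) = r = 6.
|5·0 + 1·0 − k| / √26 = 6
|k| = 6√26.

k = ±6√26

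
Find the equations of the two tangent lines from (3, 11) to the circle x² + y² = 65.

Let a tangent through (3, 11) have slope m. Its distance from (0, 0) must equal √65:
[m·(−3) − (−11)]² = 65(m² + 1)
28m² + 33m − 28 = 0, so m = −7/4 or m = 4/7.
With m = −7/4: 7x + 4y = 65. With m = 4/7: 4x − 7y = −65.

7x + 4y = 65 and 4x − 7y = −65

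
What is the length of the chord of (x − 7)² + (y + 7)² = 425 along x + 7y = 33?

25√2

Substitute y = (33 − x)/7:
50x² − 850x − 11700 = 0  ⟹  x² − 17x − 234 = 0
x = 26 or x = −9, giving (26, 1) and (−9, 6).
Chord length = distance between (26, 1) and (−9, 6) = √1250 = 25√2.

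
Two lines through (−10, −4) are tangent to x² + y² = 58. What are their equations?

A line y − (−4) = m(x − (−10)) is tangent when its distance from (0, 0) is √58:
(10m − (4))² = 58(m² + 1)
21m² − 40m − 21 = 0, so m = 7/3 or m = −3/7.
Through (−10, −4) these give 7x − 3y = −58 and 3x + 7y = −58.

7x − 3y = −58 and 3x + 7y = −58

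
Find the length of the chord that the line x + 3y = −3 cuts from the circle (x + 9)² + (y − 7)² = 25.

Express y = (−3 − x)/3 and substitute into the circle:
10x² + 210x + 1080 = 0  ⟹  x² + 21x + 108 = 0
x = −9 or x = −12, giving (−9, 2) and (−12, 3).
|(−9, 2) − (−12, 3)| = √((3)² + (−1)²) = √10.

√10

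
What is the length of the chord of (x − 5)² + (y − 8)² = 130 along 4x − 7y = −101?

2√65

Express y = (101 + 4x)/7 and substitute into the circle:
65x² − 130x − 3120 = 0  ⟹  x² − 2x − 48 = 0
x = 8 or x = −6, giving (8, 19) and (−6, 11).
Chord length = distance between (8, 19) and (−6, 11) = √260 = 2√65.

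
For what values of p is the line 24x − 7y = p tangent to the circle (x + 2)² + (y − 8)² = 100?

p = −354 or p = 146

For a tangent, require d(centre, line) = r = 10.
|24·(−2) − 7·8 − p| / √625 = 10
|p − (−104)| = 10·25, so p = 146 or p = −354.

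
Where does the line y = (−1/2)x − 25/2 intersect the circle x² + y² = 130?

Substitute y = (−25 − x)/2:
5x² + 50x + 105 = 0  ⟹  x² + 10x + 21 = 0
x = −3 or x = −7, giving (−3, −11) and (−7, −9).

(−7, −9) and (−3, −11)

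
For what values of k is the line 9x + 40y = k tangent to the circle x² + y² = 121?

For a tangent, require d(centre, line) = r = 11.
|9·0 + 40·0 − k| / √1681 = 11
|k| = 11·41, so k = 451 or k = −451.

k = −451 or k = 451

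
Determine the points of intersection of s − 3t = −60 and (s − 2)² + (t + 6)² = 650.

(−9, 17) and (−3, 19)

Substitute t = (60 + s)/3:
10s² + 120s + 270 = 0  ⟹  s² + 12s + 27 = 0
s = −3 or s = −9, giving (−3, 19) and (−9, 17).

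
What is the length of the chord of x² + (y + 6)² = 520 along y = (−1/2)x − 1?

The distance from (0, −6) to the line is 10/√5, and r² = 520.
Chord = 2√(r² − d²) = 2·√(500) = 20√5.

20√5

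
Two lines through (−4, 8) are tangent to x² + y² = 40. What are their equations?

3x − y = −20 and x + 3y = 20

A line y − (8) = m(x − (−4)) is tangent when its distance from (0, 0) is 2√10:
(4m − (−8))² = 40(m² + 1)
3m² − 8m − 3 = 0, so m = 3 or m = −1/3.
With m = 3: 3x − y = −20. With m = −1/3: x + 3y = 20.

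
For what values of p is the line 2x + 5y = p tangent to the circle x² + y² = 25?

Tangency holds when the distance from the centre (0, 0) to the line equals the radius 5:
|2·0 + 5·0 − p| / √29 = 5
|p| = 5√29.

p = ±5√29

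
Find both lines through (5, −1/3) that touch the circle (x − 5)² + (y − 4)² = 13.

2x − 3y = 11 and 2x + 3y = 9

Write the tangent as mx − y + (−1/3 − m·(5)) = 0 and set its distance from the centre to √13:
[m·(0) − (13/3)]² = 13(m² + 1)
9m² − 4 = 0, so m = 2/3 or m = −2/3.
Through (5, −1/3) these give 2x − 3y = 11 and 2x + 3y = 9.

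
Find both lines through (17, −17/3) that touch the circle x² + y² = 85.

7x + 6y = 85 and 2x − 9y = 85

Write the tangent as mx − y + (−17/3 − m·(17)) = 0 and set its distance from the centre to √85:
(−17m − (17/3))² = 85(m² + 1)
54m² + 51m − 14 = 0, so m = −7/6 or m = 2/9.
Through (17, −17/3) these give 7x + 6y = 85 and 2x − 9y = 85.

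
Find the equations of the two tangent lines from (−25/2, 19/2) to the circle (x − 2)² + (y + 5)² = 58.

3x + 7y = 29 and 7x + 3y = −59

Let a tangent through (−25/2, 19/2) have slope m. Its distance from (2, −5) must equal √58:
(29/2m − (−29/2))² = 58(m² + 1)
21m² + 58m + 21 = 0, so m = −3/7 or m = −7/3.
Through (−25/2, 19/2) these give 3x + 7y = 29 and 7x + 3y = −59.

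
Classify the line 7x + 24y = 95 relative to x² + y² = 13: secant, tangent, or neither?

Substituting the line into the circle gives 625x² − 1330x + 1537 = 0.
Δ = 1768900 − 3842500 = −2073600.
No real roots: the line does not meet the circle.

neither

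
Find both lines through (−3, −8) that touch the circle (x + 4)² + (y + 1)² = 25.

3x + 4y = −41 and 4x − 3y = 12

A line y − (−8) = m(x − (−3)) is tangent when its distance from (−4, −1) is 5:
[m·(−1) − (7)]² = 25(m² + 1)
12m² − 7m − 12 = 0, so m = −3/4 or m = 4/3.
With m = −3/4: 3x + 4y = −41. With m = 4/3: 4x − 3y = 12.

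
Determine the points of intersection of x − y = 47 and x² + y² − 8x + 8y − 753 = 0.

Substitute y = x − 47:
2x² − 94x + 1080 = 0  ⟹  x² − 47x + 540 = 0
x = 27 or x = 20, giving (27, −20) and (20, −27).

(20, −27) and (27, −20)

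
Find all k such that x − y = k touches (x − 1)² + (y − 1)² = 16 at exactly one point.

The line touches the circle iff its distance from (1, 1) is 4:
|1·1 − 1·1 − k| / √2 = 4
|k| = 4√2.

k = ±4√2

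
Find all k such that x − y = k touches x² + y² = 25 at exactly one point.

k = ±5√2

Tangency holds when the distance from the centre (0, 0) to the line equals the radius 5:
|1·0 − 1·0 − k| / √2 = 5
|k| = 5√2.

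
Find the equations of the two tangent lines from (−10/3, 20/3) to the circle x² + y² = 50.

Let a tangent through (−10/3, 20/3) have slope m. Its distance from (0, 0) must equal 5√2:
(10/3m − (−20/3))² = 50(m² + 1)
7m² − 8m + 1 = 0, so m = 1 or m = 1/7.
Through (−10/3, 20/3) these give x − y = −10 and x − 7y = −50.

x − y = −10 and x − 7y = −50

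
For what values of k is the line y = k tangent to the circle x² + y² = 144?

For a tangent, require d(centre, line) = r = 12.
|0·0 + 1·0 − k| / √1 = 12
|k| = 12, so k = 12 or k = −12.

k = −12 or k = 12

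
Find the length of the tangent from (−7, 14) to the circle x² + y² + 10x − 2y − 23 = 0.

2√31

The centre is (−5, 1) and r = 7. The square of the distance from P to the centre is 4 + 169 = 173.
The tangent meets the radius at right angles, so tangent² = |PO|² − r² = 173 − 49 = 124.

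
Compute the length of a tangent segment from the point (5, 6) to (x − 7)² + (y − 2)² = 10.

The centre is (7, 2) and r = √10. The square of the distance from P to the centre is 4 + 16 = 20.
Power of the point: PT² = |PO|² − r² = 10, so PT = √10.

√10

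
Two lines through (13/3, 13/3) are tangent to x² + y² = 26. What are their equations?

Write the tangent as mx − y + (13/3 − m·(13/3)) = 0 and set its distance from the centre to √26:
[m·(−13/3) − (−13/3)]² = 26(m² + 1)
5m² + 26m + 5 = 0, so m = −5 or m = −1/5.
With m = −5: 5x + y = 26. With m = −1/5: x + 5y = 26.

5x + y = 26 and x + 5y = 26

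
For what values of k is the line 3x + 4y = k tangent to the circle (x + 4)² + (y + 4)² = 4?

Tangency holds when the distance from the centre (−4, −4) to the line equals the radius 2:
|3·(−4) + 4·(−4) − k| / √25 = 2
|k − (−28)| = 2·5, so k = −18 or k = −38.

k = −38 or k = −18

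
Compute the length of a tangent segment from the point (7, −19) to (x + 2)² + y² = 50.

14√2

With centre O = (−2, 0), |OP|² = 442 and r² = 50.
The tangent meets the radius at right angles, so tangent² = |PO|² − r² = 442 − 50 = 392.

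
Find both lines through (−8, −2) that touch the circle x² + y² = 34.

A line y − (−2) = m(x − (−8)) is tangent when its distance from (0, 0) is √34:
[m·(8) − (2)]² = 34(m² + 1)
15m² − 16m − 15 = 0, so m = 5/3 or m = −3/5.
With m = 5/3: 5x − 3y = −34. With m = −3/5: 3x + 5y = −34.

5x − 3y = −34 and 3x + 5y = −34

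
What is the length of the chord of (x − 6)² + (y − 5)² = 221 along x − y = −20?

√2

Centre (6, 5), r² = 221. Perpendicular distance d from centre to line = |21| / √2 = 21/√2.
Half the chord is √(r² − d²) = √(1/2), so the full chord is √2.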